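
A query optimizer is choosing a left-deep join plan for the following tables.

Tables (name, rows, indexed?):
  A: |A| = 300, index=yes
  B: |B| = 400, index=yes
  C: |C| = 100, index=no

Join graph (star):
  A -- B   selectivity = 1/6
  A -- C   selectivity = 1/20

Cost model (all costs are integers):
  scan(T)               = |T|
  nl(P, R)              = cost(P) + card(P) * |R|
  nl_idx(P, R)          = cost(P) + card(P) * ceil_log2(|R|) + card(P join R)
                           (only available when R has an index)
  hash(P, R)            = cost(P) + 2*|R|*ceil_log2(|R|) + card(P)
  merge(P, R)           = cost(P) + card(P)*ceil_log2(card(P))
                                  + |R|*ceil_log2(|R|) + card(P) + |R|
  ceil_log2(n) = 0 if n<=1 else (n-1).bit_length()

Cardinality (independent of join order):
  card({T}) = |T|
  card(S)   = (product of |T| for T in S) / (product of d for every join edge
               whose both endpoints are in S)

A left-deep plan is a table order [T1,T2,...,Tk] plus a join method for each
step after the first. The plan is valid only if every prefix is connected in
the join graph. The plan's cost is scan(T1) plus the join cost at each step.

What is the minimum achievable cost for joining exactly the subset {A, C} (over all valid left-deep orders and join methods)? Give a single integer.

Selinger DP over subsets of {A,C}:
  {A}: scan cost=300, card=300
  {C}: scan cost=100, card=100
  {AC}: card=1500; try (C,hash)→2000, (A,nl_idx)→2500, (A,merge)→3900, (C,merge)→4100, (A,hash)→5600, (A,nl)→30100 …(+1); best=2000 via (C,hash)

2000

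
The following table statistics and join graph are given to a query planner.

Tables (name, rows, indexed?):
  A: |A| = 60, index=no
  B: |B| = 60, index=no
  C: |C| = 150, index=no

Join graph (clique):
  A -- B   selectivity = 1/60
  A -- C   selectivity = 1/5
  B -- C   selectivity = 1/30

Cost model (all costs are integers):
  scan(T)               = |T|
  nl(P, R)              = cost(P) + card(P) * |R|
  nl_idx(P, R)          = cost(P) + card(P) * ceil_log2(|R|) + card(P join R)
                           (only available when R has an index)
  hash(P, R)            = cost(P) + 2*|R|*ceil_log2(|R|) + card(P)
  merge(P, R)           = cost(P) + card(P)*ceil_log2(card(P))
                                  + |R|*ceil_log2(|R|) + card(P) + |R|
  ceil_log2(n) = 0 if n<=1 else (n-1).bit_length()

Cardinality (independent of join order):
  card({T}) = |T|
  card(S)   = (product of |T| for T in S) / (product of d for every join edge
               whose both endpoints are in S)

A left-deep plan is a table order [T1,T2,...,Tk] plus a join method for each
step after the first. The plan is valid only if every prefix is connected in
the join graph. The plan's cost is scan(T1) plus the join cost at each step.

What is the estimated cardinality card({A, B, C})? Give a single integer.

60

Tables in S: A(60), B(60), C(150)
Edges inside S: A-B(d=60), A-C(d=5), B-C(d=30)
numerator = 60 * 60 * 150 = 540000
denominator = 60 * 5 * 30 = 9000
card(S) = 540000 / 9000 = 60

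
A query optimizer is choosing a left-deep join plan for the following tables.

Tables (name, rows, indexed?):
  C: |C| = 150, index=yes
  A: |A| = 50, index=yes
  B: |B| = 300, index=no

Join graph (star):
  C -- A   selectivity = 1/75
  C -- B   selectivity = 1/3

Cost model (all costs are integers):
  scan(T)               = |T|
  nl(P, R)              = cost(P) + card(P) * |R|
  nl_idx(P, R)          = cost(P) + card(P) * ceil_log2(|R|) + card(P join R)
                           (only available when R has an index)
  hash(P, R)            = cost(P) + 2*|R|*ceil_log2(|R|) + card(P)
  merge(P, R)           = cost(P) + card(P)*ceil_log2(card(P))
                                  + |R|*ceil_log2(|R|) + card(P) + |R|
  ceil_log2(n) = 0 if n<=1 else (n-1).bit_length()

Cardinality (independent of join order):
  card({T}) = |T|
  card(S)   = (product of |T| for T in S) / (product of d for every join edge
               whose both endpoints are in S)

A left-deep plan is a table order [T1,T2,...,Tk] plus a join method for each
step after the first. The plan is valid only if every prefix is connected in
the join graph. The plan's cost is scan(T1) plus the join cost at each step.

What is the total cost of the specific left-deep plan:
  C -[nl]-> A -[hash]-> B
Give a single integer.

step 1: scan C: cost=150, card=150
step 2: join A via nl
    card(P join A) = 150*50/(75) = 100
    cost = 150 + 150*50 = 7650
step 3: join B via hash
    card(P join B) = 100*300/(3) = 10000
    cost = 7650 + 2*300*9 + 100 = 13150

13150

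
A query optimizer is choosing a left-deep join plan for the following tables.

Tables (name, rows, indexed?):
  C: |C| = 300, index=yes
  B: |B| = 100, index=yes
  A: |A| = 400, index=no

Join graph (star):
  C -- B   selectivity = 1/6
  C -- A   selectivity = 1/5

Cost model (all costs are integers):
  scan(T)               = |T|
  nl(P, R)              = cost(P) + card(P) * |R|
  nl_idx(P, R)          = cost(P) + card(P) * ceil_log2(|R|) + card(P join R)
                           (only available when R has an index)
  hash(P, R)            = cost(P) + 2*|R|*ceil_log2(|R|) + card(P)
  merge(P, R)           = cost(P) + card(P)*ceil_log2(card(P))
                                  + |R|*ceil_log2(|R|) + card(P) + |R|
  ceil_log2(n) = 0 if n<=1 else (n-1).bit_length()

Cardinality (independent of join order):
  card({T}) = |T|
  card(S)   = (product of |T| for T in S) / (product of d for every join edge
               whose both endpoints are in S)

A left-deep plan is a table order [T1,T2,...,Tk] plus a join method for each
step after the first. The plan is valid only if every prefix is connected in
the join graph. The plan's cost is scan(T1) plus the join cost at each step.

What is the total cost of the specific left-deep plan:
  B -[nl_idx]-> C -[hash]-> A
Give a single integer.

step 1: scan B: cost=100, card=100
step 2: join C via nl_idx
    card(P join C) = 100*300/(6) = 5000
    cost = 100 + 100*9 + 5000 = 6000
step 3: join A via hash
    card(P join A) = 5000*400/(5) = 400000
    cost = 6000 + 2*400*9 + 5000 = 18200

18200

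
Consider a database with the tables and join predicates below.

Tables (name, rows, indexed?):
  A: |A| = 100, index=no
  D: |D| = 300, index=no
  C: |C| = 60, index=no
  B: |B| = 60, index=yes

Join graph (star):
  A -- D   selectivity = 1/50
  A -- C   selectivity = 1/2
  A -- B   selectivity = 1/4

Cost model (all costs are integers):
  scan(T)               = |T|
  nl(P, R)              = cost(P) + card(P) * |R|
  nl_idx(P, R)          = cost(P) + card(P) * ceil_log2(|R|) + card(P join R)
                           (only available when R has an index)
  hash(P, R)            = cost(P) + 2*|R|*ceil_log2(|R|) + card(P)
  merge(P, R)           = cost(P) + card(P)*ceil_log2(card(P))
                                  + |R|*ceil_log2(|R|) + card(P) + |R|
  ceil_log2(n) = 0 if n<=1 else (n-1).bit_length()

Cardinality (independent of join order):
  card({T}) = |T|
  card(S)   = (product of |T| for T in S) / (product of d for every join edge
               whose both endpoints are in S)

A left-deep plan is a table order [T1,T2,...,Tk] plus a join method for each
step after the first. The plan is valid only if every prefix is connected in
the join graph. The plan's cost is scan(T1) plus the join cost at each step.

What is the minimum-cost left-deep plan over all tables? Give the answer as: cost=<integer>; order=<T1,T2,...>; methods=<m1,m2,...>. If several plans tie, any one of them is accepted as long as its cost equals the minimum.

Selinger DP (subsets sized 1..n):
  {A}: scan cost=100, card=100
  {D}: scan cost=300, card=300
  {C}: scan cost=60, card=60
  {B}: scan cost=60, card=60
  {AD}: card=600; try (A,hash)→2000, (D,merge)→3900, (A,merge)→4100, (D,hash)→5600, (D,nl)→30100, (A,nl)→30300; best=2000 via (A,hash)
  {AC}: card=3000; try (C,hash)→920, (A,merge)→1280, (C,merge)→1320, (A,hash)→1520, (A,nl)→6060, (C,nl)→6100; best=920 via (C,hash)
  {AB}: card=1500; try (B,hash)→920, (A,merge)→1280, (B,merge)→1320, (A,hash)→1520, (B,nl_idx)→2200, (A,nl)→6060 …(+1); best=920 via (B,hash)
  {ACD}: card=18000; try (C,hash)→3320, (C,merge)→9020, (D,hash)→9320, (C,nl)→38000, (D,merge)→42920, (D,nl)→900920; best=3320 via (C,hash)
  {ABD}: card=9000; try (B,hash)→3320, (D,hash)→7820, (B,merge)→9020, (B,nl_idx)→14600, (D,merge)→21920, (B,nl)→38000 …(+1); best=3320 via (B,hash)
  {ABC}: card=45000; try (C,hash)→3140, (B,hash)→4640, (C,merge)→19340, (B,merge)→40340, (B,nl_idx)→63920, (C,nl)→90920 …(+1); best=3140 via (C,hash)
  {ABCD}: card=270000; try (C,hash)→13040, (B,hash)→22040, (D,hash)→53540, (C,merge)→138740, (B,merge)→291740, (B,nl_idx)→381320 …(+4); best=13040 via (C,hash)

cost=13040; order=D,A,B,C; methods=hash,hash,hash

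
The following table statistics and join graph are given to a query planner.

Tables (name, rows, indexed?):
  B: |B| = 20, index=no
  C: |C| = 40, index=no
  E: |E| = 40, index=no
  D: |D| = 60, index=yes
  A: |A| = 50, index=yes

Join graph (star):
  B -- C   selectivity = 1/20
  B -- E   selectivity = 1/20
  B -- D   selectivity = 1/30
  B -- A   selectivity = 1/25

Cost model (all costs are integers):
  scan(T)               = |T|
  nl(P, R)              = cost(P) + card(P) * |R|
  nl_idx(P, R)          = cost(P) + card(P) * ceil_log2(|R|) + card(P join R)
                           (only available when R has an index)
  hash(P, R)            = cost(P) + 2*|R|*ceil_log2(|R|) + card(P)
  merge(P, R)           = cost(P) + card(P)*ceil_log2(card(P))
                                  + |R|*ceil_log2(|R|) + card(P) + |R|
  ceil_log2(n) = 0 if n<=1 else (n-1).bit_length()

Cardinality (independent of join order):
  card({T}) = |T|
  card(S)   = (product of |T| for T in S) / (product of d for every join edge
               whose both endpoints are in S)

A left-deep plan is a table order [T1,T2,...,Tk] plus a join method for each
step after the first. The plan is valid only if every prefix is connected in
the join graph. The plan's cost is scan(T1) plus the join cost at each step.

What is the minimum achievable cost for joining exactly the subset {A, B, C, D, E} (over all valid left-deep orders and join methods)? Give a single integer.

1700

Selinger DP over subsets of {A,B,C,D,E}:
  {B}: scan cost=20, card=20
  {C}: scan cost=40, card=40
  {E}: scan cost=40, card=40
  {D}: scan cost=60, card=60
  {A}: scan cost=50, card=50
  {BC}: card=40; try (B,hash)→280, (C,merge)→420, (B,merge)→440, (C,hash)→520, (C,nl)→820, (B,nl)→840; best=280 via (B,hash)
  {BE}: card=40; try (B,hash)→280, (E,merge)→420, (B,merge)→440, (E,hash)→520, (E,nl)→820, (B,nl)→840; best=280 via (B,hash)
  {BD}: card=40; try (D,nl_idx)→180, (B,hash)→320, (D,merge)→560, (B,merge)→600, (D,hash)→760, (D,nl)→1220 …(+1); best=180 via (D,nl_idx)
  {AB}: card=40; try (A,nl_idx)→180, (B,hash)→300, (A,merge)→490, (B,merge)→520, (A,hash)→640, (A,nl)→1020 …(+1); best=180 via (A,nl_idx)
  {BCE}: card=80; try (E,hash)→800, (C,hash)→800, (E,merge)→840, (C,merge)→840, (E,nl)→1880, (C,nl)→1880; best=800 via (E,hash)
  {BCD}: card=80; try (D,nl_idx)→600, (C,hash)→700, (C,merge)→740, (D,merge)→980, (D,hash)→1040, (C,nl)→1780 …(+1); best=600 via (D,nl_idx)
  {ABC}: card=80; try (A,nl_idx)→600, (C,hash)→700, (C,merge)→740, (A,merge)→910, (A,hash)→920, (C,nl)→1780 …(+1); best=600 via (A,nl_idx)
  {BDE}: card=80; try (D,nl_idx)→600, (E,hash)→700, (E,merge)→740, (D,merge)→980, (D,hash)→1040, (E,nl)→1780 …(+1); best=600 via (D,nl_idx)
  {ABE}: card=80; try (A,nl_idx)→600, (E,hash)→700, (E,merge)→740, (A,merge)→910, (A,hash)→920, (E,nl)→1780 …(+1); best=600 via (A,nl_idx)
  {ABD}: card=80; try (D,nl_idx)→500, (A,nl_idx)→500, (A,merge)→810, (A,hash)→820, (D,merge)→880, (D,hash)→940 …(+2); best=500 via (D,nl_idx)
  {BCDE}: card=160; try (E,hash)→1160, (C,hash)→1160, (D,nl_idx)→1440, (E,merge)→1520, (C,merge)→1520, (D,hash)→1600 …(+4); best=1160 via (E,hash)
  {ABCE}: card=160; try (E,hash)→1160, (C,hash)→1160, (A,nl_idx)→1440, (A,hash)→1480, (E,merge)→1520, (C,merge)→1520 …(+4); best=1160 via (E,hash)
  {ABCD}: card=160; try (C,hash)→1060, (D,nl_idx)→1240, (A,nl_idx)→1240, (A,hash)→1280, (D,hash)→1400, (C,merge)→1420 …(+5); best=1060 via (C,hash)
  {ABDE}: card=160; try (E,hash)→1060, (D,nl_idx)→1240, (A,nl_idx)→1240, (A,hash)→1280, (D,hash)→1400, (E,merge)→1420 …(+5); best=1060 via (E,hash)
  {ABCDE}: card=320; try (E,hash)→1700, (C,hash)→1700, (A,hash)→1920, (D,hash)→2040, (D,nl_idx)→2440, (A,nl_idx)→2440 …(+8); best=1700 via (E,hash)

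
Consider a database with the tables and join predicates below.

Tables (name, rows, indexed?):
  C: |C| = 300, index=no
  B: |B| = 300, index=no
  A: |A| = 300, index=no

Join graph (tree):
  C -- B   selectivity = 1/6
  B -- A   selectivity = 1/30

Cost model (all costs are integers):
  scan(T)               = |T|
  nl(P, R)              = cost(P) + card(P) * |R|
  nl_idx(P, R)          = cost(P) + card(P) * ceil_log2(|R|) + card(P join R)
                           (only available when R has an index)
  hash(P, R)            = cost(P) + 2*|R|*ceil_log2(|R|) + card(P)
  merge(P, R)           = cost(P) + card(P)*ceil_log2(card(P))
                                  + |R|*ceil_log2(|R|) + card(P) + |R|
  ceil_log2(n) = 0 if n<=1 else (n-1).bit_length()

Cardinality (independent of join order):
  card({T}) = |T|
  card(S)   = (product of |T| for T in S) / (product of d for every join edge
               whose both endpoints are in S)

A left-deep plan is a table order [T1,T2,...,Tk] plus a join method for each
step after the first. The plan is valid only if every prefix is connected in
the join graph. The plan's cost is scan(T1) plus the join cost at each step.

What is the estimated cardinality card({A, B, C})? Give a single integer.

Tables in S: A(300), B(300), C(300)
Edges inside S: C-B(d=6), B-A(d=30)
numerator = 300 * 300 * 300 = 27000000
denominator = 6 * 30 = 180
card(S) = 27000000 / 180 = 150000

150000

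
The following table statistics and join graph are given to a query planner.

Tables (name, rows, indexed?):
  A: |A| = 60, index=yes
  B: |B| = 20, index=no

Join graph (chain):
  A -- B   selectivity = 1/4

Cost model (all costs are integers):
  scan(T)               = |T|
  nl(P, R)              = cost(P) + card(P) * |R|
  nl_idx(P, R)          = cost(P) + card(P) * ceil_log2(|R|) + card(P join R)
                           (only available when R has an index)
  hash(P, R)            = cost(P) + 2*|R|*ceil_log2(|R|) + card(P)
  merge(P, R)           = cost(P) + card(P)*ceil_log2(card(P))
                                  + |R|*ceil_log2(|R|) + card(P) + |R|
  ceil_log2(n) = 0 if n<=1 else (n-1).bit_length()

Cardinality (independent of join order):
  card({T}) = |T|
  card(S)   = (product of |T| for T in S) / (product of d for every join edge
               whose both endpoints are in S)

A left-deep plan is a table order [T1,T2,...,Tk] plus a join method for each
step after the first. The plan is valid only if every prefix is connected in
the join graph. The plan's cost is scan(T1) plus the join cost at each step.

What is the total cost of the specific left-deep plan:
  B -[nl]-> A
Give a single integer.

step 1: scan B: cost=20, card=20
step 2: join A via nl
    card(P join A) = 20*60/(4) = 300
    cost = 20 + 20*60 = 1220

1220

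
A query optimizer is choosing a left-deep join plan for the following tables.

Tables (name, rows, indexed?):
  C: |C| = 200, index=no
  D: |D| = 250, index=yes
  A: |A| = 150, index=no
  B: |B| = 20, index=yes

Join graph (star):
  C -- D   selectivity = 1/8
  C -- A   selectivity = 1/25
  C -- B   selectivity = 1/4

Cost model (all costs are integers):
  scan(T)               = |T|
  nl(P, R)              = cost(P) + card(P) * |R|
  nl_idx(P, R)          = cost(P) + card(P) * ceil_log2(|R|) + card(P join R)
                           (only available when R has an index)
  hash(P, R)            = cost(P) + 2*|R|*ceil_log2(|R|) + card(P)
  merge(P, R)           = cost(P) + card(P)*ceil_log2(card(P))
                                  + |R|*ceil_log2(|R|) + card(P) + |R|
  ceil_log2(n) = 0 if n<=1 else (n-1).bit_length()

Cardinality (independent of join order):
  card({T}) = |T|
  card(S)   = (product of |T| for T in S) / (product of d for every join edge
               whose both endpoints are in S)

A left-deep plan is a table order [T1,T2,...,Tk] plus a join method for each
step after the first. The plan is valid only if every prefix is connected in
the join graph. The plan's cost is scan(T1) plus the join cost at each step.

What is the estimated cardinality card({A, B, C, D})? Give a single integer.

187500

Tables in S: A(150), B(20), C(200), D(250)
Edges inside S: C-D(d=8), C-A(d=25), C-B(d=4)
numerator = 150 * 20 * 200 * 250 = 150000000
denominator = 8 * 25 * 4 = 800
card(S) = 150000000 / 800 = 187500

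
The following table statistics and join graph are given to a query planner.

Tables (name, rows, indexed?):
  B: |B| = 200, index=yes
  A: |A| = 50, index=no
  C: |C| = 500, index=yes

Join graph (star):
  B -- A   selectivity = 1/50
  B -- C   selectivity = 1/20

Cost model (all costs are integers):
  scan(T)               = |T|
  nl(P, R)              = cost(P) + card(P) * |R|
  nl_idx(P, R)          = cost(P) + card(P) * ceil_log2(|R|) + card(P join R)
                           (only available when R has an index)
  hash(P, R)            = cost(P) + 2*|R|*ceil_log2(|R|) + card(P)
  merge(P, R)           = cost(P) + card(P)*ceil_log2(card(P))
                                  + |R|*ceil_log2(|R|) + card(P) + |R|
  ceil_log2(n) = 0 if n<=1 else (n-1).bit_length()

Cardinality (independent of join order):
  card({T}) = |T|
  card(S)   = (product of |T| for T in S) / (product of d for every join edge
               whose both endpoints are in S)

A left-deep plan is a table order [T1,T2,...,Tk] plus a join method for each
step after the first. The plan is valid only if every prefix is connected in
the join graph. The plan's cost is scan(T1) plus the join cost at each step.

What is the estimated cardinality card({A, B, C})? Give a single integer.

5000

Tables in S: A(50), B(200), C(500)
Edges inside S: B-A(d=50), B-C(d=20)
numerator = 50 * 200 * 500 = 5000000
denominator = 50 * 20 = 1000
card(S) = 5000000 / 1000 = 5000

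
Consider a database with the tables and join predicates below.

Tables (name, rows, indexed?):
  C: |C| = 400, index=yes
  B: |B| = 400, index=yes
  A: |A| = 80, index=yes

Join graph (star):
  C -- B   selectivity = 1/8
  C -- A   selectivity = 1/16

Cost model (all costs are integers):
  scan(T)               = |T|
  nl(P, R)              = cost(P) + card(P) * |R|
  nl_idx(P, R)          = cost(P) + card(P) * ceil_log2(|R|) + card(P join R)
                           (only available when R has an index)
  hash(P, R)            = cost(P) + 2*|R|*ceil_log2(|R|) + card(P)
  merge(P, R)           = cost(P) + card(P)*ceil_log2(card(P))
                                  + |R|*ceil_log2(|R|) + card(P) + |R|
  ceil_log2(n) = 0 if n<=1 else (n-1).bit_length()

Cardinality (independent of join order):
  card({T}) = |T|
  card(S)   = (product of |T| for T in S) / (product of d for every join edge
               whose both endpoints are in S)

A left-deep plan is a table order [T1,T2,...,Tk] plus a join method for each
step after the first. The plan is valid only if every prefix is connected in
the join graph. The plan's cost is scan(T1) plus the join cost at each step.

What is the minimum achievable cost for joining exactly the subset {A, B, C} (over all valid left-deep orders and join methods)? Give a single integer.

11120

Selinger DP over subsets of {A,B,C}:
  {C}: scan cost=400, card=400
  {B}: scan cost=400, card=400
  {A}: scan cost=80, card=80
  {BC}: card=20000; try (C,hash)→8000, (B,hash)→8000, (C,merge)→8400, (B,merge)→8400, (C,nl_idx)→24000, (B,nl_idx)→24000 …(+2); best=8000 via (C,hash)
  {AC}: card=2000; try (A,hash)→1920, (C,nl_idx)→2800, (C,merge)→4720, (A,merge)→5040, (A,nl_idx)→5200, (C,hash)→7360 …(+2); best=1920 via (A,hash)
  {ABC}: card=100000; try (B,hash)→11120, (A,hash)→29120, (B,merge)→29920, (B,nl_idx)→119920, (A,nl_idx)→248000, (A,merge)→328640 …(+2); best=11120 via (B,hash)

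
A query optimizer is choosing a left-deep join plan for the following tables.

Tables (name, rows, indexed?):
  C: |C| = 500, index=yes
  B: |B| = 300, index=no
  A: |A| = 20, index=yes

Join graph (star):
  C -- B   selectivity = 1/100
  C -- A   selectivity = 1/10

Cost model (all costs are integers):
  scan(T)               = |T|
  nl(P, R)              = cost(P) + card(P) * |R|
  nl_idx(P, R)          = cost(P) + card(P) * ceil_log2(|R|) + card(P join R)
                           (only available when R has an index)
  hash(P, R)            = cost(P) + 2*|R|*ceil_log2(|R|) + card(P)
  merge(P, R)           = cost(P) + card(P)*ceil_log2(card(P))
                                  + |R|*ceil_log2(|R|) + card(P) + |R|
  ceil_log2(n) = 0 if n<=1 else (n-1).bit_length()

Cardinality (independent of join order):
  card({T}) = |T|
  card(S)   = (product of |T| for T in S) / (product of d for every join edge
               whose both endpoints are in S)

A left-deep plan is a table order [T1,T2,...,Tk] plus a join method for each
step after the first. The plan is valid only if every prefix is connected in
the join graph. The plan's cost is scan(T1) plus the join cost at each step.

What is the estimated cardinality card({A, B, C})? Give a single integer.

Tables in S: A(20), B(300), C(500)
Edges inside S: C-B(d=100), C-A(d=10)
numerator = 20 * 300 * 500 = 3000000
denominator = 100 * 10 = 1000
card(S) = 3000000 / 1000 = 3000

3000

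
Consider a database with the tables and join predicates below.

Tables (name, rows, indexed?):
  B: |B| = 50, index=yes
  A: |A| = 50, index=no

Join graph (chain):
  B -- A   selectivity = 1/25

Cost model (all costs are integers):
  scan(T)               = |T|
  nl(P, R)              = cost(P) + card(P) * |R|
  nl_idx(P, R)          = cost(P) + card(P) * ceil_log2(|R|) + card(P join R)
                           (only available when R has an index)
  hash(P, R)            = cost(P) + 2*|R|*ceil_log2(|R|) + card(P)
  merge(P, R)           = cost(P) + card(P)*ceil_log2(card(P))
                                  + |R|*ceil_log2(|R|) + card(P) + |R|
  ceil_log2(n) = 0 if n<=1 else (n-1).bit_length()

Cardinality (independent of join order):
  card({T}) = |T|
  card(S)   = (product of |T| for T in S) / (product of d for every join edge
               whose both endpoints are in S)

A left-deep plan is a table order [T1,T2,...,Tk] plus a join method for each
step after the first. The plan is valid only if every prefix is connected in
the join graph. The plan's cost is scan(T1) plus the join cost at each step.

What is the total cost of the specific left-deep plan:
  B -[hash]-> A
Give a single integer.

step 1: scan B: cost=50, card=50
step 2: join A via hash
    card(P join A) = 50*50/(25) = 100
    cost = 50 + 2*50*6 + 50 = 700

700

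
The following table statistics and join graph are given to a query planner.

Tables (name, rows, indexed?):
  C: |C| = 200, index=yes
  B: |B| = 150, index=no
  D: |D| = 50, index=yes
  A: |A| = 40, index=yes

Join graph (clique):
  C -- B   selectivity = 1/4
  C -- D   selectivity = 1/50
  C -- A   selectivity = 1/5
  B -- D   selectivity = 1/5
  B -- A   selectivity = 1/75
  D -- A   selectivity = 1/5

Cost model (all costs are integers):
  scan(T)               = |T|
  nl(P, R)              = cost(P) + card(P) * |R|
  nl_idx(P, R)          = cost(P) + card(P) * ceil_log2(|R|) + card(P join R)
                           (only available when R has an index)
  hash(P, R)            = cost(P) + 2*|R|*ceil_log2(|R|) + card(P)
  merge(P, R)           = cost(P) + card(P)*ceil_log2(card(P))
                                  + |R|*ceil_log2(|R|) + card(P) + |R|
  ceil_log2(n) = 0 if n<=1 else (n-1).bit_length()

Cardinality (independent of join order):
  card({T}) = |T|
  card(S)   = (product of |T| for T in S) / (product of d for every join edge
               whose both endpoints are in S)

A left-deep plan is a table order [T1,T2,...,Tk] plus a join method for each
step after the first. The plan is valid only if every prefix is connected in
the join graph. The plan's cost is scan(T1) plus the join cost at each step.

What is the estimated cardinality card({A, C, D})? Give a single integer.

320

Tables in S: A(40), C(200), D(50)
Edges inside S: C-D(d=50), C-A(d=5), D-A(d=5)
numerator = 40 * 200 * 50 = 400000
denominator = 50 * 5 * 5 = 1250
card(S) = 400000 / 1250 = 320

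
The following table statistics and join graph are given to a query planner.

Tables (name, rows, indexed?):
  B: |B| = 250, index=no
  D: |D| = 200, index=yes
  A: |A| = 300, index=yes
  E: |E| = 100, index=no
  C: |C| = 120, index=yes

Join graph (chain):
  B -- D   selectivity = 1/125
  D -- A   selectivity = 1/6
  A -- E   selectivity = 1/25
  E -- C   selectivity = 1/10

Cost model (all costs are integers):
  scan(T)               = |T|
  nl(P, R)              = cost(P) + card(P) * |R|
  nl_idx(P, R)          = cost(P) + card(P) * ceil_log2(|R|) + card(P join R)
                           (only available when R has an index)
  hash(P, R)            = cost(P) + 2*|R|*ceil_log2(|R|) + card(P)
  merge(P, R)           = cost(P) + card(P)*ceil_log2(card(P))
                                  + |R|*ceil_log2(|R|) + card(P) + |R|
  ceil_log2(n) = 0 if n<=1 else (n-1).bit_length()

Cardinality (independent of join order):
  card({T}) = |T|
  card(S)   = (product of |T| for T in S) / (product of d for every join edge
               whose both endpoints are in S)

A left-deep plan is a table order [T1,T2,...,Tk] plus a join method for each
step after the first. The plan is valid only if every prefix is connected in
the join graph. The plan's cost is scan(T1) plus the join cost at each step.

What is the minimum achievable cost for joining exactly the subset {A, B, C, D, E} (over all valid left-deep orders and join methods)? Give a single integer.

Selinger DP over subsets of {A,B,C,D,E}:
  {B}: scan cost=250, card=250
  {D}: scan cost=200, card=200
  {A}: scan cost=300, card=300
  {E}: scan cost=100, card=100
  {C}: scan cost=120, card=120
  {BD}: card=400; try (D,nl_idx)→2650, (D,hash)→3700, (B,merge)→4250, (D,merge)→4300, (B,hash)→4400, (B,nl)→50200 …(+1); best=2650 via (D,nl_idx)
  {AD}: card=10000; try (D,hash)→3800, (A,merge)→5000, (D,merge)→5100, (A,hash)→5800, (A,nl_idx)→12000, (D,nl_idx)→12700 …(+2); best=3800 via (D,hash)
  {AE}: card=1200; try (E,hash)→2000, (A,nl_idx)→2200, (A,merge)→3900, (E,merge)→4100, (A,hash)→5600, (A,nl)→30100 …(+1); best=2000 via (E,hash)
  {CE}: card=1200; try (E,hash)→1640, (C,merge)→1860, (E,merge)→1880, (C,hash)→1880, (C,nl_idx)→2000, (C,nl)→12100 …(+1); best=1640 via (E,hash)
  {ABD}: card=20000; try (A,hash)→8450, (A,merge)→9650, (B,hash)→17800, (A,nl_idx)→26250, (A,nl)→122650, (B,merge)→156050 …(+1); best=8450 via (A,hash)
  {ADE}: card=40000; try (D,hash)→6400, (E,hash)→15200, (D,merge)→18200, (D,nl_idx)→51600, (E,merge)→154600, (D,nl)→242000 …(+1); best=6400 via (D,hash)
  {ACE}: card=14400; try (C,hash)→4880, (A,hash)→8240, (C,merge)→17360, (A,merge)→19040, (C,nl_idx)→24800, (A,nl_idx)→26840 …(+2); best=4880 via (C,hash)
  {ABDE}: card=80000; try (E,hash)→29850, (B,hash)→50400, (E,merge)→329250, (B,merge)→688650, (E,nl)→2008450, (B,nl)→10006400; best=29850 via (E,hash)
  {ACDE}: card=480000; try (D,hash)→22480, (C,hash)→48080, (D,merge)→222680, (D,nl_idx)→600080, (C,merge)→687360, (C,nl_idx)→766400 …(+2); best=22480 via (D,hash)
  {ABCDE}: card=960000; try (C,hash)→111530, (B,hash)→506480, (C,merge)→1470810, (C,nl_idx)→1549850, (B,merge)→9624730, (C,nl)→9629850 …(+1); best=111530 via (C,hash)

111530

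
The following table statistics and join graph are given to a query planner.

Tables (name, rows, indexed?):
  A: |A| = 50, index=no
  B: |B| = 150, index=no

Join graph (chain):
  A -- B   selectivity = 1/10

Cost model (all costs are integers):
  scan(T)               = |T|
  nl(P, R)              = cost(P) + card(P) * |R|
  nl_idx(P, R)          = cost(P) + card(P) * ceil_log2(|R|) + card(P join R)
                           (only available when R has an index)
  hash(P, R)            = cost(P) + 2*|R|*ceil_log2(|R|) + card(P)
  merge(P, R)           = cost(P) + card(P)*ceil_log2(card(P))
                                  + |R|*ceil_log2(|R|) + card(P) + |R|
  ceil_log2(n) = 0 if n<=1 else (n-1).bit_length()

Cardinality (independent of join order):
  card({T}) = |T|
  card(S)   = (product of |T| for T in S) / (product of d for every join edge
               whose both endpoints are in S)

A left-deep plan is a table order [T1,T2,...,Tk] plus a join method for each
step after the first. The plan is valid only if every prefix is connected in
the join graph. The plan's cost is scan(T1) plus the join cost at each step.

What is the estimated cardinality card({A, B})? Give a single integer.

Tables in S: A(50), B(150)
Edges inside S: A-B(d=10)
numerator = 50 * 150 = 7500
denominator = 10 = 10
card(S) = 7500 / 10 = 750

750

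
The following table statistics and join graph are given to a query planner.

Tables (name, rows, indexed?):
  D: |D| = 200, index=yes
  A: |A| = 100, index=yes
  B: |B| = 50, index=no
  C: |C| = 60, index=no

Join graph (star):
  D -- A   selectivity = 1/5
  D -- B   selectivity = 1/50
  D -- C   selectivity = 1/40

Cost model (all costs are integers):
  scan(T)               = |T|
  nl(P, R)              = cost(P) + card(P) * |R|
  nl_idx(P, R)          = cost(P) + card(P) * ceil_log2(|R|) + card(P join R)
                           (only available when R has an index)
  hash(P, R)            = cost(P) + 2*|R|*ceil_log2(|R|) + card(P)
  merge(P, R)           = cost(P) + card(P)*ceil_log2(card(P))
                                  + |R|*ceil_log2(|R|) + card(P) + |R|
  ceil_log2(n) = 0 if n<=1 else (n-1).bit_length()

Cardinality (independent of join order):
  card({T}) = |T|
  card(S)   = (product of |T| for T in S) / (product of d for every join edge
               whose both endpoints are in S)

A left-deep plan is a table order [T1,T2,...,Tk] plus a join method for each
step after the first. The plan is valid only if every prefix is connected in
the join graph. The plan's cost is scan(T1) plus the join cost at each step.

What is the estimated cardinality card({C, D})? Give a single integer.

Tables in S: C(60), D(200)
Edges inside S: D-C(d=40)
numerator = 60 * 200 = 12000
denominator = 40 = 40
card(S) = 12000 / 40 = 300

300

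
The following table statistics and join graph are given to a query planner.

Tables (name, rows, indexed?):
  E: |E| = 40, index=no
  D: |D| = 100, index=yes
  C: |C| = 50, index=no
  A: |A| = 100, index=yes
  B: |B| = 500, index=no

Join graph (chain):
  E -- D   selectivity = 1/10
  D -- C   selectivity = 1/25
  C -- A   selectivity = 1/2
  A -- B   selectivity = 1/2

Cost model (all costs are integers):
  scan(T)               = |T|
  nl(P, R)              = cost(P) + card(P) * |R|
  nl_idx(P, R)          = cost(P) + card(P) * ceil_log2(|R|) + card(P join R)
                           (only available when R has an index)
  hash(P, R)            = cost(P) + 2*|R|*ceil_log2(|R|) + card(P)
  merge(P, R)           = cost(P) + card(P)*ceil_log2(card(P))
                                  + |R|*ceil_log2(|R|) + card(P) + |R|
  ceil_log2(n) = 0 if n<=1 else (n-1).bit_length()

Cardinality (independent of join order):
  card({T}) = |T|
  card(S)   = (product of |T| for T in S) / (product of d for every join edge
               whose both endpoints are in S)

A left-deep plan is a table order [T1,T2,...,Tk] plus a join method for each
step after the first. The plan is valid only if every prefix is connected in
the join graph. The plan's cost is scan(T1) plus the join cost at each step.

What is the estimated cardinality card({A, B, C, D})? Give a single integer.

Tables in S: A(100), B(500), C(50), D(100)
Edges inside S: D-C(d=25), C-A(d=2), A-B(d=2)
numerator = 100 * 500 * 50 * 100 = 250000000
denominator = 25 * 2 * 2 = 100
card(S) = 250000000 / 100 = 2500000

2500000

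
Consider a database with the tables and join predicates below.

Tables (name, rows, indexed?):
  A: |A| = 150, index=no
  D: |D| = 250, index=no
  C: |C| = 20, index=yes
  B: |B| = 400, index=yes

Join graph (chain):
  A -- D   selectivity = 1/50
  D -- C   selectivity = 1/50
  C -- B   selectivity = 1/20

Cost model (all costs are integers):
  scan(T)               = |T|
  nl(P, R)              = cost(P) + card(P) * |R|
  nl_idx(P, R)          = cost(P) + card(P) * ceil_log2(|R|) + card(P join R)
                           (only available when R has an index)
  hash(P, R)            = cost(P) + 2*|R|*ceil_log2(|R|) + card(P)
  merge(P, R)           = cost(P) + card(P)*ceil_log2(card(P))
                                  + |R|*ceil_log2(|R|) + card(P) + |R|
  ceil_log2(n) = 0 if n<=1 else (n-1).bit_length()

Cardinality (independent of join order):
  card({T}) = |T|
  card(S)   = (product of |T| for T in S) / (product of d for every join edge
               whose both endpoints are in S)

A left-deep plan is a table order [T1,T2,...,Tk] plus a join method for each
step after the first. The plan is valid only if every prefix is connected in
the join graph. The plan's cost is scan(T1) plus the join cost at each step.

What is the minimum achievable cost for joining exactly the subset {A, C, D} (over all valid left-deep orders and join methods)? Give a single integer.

Selinger DP over subsets of {A,C,D}:
  {A}: scan cost=150, card=150
  {D}: scan cost=250, card=250
  {C}: scan cost=20, card=20
  {AD}: card=750; try (A,hash)→2900, (D,merge)→3750, (A,merge)→3850, (D,hash)→4300, (D,nl)→37650, (A,nl)→37750; best=2900 via (A,hash)
  {CD}: card=100; try (C,hash)→700, (C,nl_idx)→1600, (D,merge)→2390, (C,merge)→2620, (D,hash)→4040, (D,nl)→5020 …(+1); best=700 via (C,hash)
  {ACD}: card=300; try (A,merge)→2850, (A,hash)→3200, (C,hash)→3850, (C,nl_idx)→6950, (C,merge)→11270, (A,nl)→15700 …(+1); best=2850 via (A,merge)

2850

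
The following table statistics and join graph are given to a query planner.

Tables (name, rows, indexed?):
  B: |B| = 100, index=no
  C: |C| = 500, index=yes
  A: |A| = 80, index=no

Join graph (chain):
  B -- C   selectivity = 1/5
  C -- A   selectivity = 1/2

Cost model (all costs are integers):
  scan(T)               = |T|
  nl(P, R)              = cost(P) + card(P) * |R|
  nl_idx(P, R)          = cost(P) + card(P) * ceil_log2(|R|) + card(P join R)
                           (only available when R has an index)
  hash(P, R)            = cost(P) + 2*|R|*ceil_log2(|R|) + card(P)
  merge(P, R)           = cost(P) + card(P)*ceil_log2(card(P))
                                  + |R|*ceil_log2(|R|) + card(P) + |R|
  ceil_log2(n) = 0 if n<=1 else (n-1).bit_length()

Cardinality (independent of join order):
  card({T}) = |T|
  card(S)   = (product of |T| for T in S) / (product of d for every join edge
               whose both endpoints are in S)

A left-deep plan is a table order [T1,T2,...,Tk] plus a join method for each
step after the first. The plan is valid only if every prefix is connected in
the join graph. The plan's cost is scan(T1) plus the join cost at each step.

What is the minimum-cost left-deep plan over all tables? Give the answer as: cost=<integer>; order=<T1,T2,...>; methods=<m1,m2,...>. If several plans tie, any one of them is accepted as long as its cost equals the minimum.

cost=13520; order=C,B,A; methods=hash,hash

Selinger DP (subsets sized 1..n):
  {B}: scan cost=100, card=100
  {C}: scan cost=500, card=500
  {A}: scan cost=80, card=80
  {BC}: card=10000; try (B,hash)→2400, (C,merge)→5900, (B,merge)→6300, (C,hash)→9200, (C,nl_idx)→11000, (C,nl)→50100 …(+1); best=2400 via (B,hash)
  {AC}: card=20000; try (A,hash)→2120, (C,merge)→5720, (A,merge)→6140, (C,hash)→9160, (C,nl_idx)→20800, (C,nl)→40080 …(+1); best=2120 via (A,hash)
  {ABC}: card=400000; try (A,hash)→13520, (B,hash)→23520, (A,merge)→153040, (B,merge)→322920, (A,nl)→802400, (B,nl)→2002120; best=13520 via (A,hash)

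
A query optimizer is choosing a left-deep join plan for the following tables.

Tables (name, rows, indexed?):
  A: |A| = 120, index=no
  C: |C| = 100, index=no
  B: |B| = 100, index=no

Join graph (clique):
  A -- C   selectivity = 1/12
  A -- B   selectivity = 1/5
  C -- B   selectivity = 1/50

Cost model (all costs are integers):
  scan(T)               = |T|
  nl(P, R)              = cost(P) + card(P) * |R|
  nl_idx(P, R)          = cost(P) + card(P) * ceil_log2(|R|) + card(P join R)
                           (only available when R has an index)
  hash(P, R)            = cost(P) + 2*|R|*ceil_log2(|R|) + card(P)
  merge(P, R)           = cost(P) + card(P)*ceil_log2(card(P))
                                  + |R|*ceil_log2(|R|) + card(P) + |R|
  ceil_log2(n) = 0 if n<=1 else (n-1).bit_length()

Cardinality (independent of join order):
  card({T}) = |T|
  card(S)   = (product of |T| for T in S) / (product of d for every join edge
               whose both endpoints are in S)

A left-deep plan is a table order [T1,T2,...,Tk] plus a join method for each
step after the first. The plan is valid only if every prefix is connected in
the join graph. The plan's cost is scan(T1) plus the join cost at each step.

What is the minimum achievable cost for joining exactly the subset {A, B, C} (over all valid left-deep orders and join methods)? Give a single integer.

Selinger DP over subsets of {A,B,C}:
  {A}: scan cost=120, card=120
  {C}: scan cost=100, card=100
  {B}: scan cost=100, card=100
  {AC}: card=1000; try (C,hash)→1640, (A,merge)→1860, (C,merge)→1880, (A,hash)→1880, (A,nl)→12100, (C,nl)→12120; best=1640 via (C,hash)
  {AB}: card=2400; try (B,hash)→1640, (A,merge)→1860, (B,merge)→1880, (A,hash)→1880, (A,nl)→12100, (B,nl)→12120; best=1640 via (B,hash)
  {BC}: card=200; try (C,hash)→1600, (B,hash)→1600, (C,merge)→1700, (B,merge)→1700, (C,nl)→10100, (B,nl)→10100; best=1600 via (C,hash)
  {ABC}: card=400; try (A,hash)→3480, (B,hash)→4040, (A,merge)→4360, (C,hash)→5440, (B,merge)→13440, (A,nl)→25600 …(+3); best=3480 via (A,hash)

3480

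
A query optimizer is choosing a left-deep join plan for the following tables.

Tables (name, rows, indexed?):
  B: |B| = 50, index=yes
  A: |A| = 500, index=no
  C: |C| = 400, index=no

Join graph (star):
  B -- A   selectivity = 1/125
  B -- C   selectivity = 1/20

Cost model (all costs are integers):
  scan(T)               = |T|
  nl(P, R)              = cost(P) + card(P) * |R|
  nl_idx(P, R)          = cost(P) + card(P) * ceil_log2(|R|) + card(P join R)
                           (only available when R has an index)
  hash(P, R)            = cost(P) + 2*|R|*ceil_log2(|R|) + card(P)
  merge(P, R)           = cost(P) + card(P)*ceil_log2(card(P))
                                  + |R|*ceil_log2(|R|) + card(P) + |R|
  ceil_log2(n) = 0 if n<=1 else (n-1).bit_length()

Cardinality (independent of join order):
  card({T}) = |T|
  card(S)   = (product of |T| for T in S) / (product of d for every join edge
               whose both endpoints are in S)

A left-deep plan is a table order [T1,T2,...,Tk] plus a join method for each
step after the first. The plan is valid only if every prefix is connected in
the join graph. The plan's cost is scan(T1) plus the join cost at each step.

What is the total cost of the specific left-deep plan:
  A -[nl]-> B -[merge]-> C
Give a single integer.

step 1: scan A: cost=500, card=500
step 2: join B via nl
    card(P join B) = 500*50/(125) = 200
    cost = 500 + 500*50 = 25500
step 3: join C via merge
    card(P join C) = 200*400/(20) = 4000
    cost = 25500 + 200*8 + 400*9 + 200 + 400 = 31300

31300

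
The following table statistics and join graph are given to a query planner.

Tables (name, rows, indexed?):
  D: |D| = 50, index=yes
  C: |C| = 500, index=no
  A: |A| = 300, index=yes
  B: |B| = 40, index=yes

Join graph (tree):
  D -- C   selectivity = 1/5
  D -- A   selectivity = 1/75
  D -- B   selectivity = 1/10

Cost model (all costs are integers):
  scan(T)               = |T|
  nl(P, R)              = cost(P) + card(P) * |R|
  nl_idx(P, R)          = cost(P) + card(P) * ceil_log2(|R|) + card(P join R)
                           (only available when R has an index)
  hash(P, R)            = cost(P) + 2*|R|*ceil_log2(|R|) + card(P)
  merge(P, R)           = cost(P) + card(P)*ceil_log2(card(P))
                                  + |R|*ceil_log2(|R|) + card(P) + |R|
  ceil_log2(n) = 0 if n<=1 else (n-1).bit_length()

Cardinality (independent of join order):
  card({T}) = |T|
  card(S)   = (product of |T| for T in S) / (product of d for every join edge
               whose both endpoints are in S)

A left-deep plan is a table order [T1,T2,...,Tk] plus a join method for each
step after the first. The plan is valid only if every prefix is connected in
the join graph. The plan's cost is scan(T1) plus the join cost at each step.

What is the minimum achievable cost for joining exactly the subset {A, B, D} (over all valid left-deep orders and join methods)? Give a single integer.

Selinger DP over subsets of {A,B,D}:
  {D}: scan cost=50, card=50
  {A}: scan cost=300, card=300
  {B}: scan cost=40, card=40
  {AD}: card=200; try (A,nl_idx)→700, (D,hash)→1200, (D,nl_idx)→2300, (A,merge)→3400, (D,merge)→3650, (A,hash)→5500 …(+2); best=700 via (A,nl_idx)
  {BD}: card=200; try (D,nl_idx)→480, (B,nl_idx)→550, (B,hash)→580, (D,merge)→670, (D,hash)→680, (B,merge)→680 …(+2); best=480 via (D,nl_idx)
  {ABD}: card=800; try (B,hash)→1380, (B,nl_idx)→2700, (B,merge)→2780, (A,nl_idx)→3080, (A,merge)→5280, (A,hash)→6080 …(+2); best=1380 via (B,hash)

1380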